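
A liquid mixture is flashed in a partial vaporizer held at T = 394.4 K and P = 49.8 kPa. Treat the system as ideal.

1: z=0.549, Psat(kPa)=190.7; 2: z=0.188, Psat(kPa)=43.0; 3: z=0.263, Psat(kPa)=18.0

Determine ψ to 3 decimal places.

ψ = 0.914

Raoult's law: Kᵢ = Pᵢˢᵃᵗ/P = Pᵢˢᵃᵗ/49.8.
  K_1 = 190.7/49.8 = 3.82932, K_2 = 43.0/49.8 = 0.86345, K_3 = 18.0/49.8 = 0.36145
Material balance + equilibrium reduce to Σ zᵢ(Kᵢ−1)/(1+ψ(Kᵢ−1)) = 0.
g(0) = ΣzᵢKᵢ − 1 = 1.360 and g(1) = 1 − Σzᵢ/Kᵢ = -0.089, so a root lies in (0, 1).
Newton iteration, ψ⁰ = 0.5:
  ψ = 0.500: g = 0.3690, g' = -0.989 → ψ = 0.873
  ψ = 0.873: g = 0.0390, g' = -0.917 → ψ = 0.916
  ψ = 0.916: g = -0.0010, g' = -0.967 → ψ = 0.914
Converged at ψ = 0.914.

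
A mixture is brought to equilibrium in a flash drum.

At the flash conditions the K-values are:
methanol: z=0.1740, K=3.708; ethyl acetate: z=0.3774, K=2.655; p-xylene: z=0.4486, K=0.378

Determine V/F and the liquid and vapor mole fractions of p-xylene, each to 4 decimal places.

V/F = 0.6536, x_p-xylene = 0.7559, y_p-xylene = 0.2857

Material balance + equilibrium reduce to Σ zᵢ(Kᵢ−1)/(1+V/F(Kᵢ−1)) = 0.
Feasibility: ΣzᵢKᵢ = 1.8168, Σzᵢ/Kᵢ = 1.3758 — both > 1, two phases present.
Iterate (Newton) starting at V/F = 0.37:
  V/F = 0.3700: g = 0.26031, g' = -1.0088 → V/F = 0.6280
  V/F = 0.6280: g = 0.02284, g' = -0.8909 → V/F = 0.6537
  V/F = 0.6537: g = -0.00008, g' = -0.8976 → V/F = 0.6536
Converged at V/F = 0.6536.
Compositions from xᵢ = zᵢ/(1+V/F(Kᵢ−1)), yᵢ = Kᵢxᵢ:
  methanol: x = 0.0628, y = 0.2329
  ethyl acetate: x = 0.1813, y = 0.4813
  p-xylene: x = 0.7559, y = 0.2857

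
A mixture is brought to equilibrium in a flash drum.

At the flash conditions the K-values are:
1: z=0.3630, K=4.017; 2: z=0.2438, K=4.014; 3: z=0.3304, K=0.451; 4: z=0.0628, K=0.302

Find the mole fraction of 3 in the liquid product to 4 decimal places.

x_3 = 0.6646

Let β = V/F and solve Σ zᵢ(Kᵢ−1)/(1+β(Kᵢ−1)) = 0.
Check two-phase: ΣzᵢKᵢ = 2.6048 > 1 and Σzᵢ/Kᵢ = 1.0916 > 1, so g(0) = 1.6048 > 0 and g(1) = -0.0916 < 0.
Newton–Raphson from β = 0.33:
  β = 0.3300: g = 0.63871, g' = -1.5865 → β = 0.7326
  β = 0.7326: g = 0.17708, g' = -0.9426 → β = 0.9204
  β = 0.9204: g = -0.00464, g' = -1.0334 → β = 0.9160
  β = 0.9160: g = -0.00001, g' = -1.0280 → β = 0.9159
Converged at β = 0.9159.
Compositions from xᵢ = zᵢ/(1+β(Kᵢ−1)), yᵢ = Kᵢxᵢ:
  1: x = 0.0965, y = 0.3875
  2: x = 0.0648, y = 0.2602
  3: x = 0.6646, y = 0.2997
  4: x = 0.1741, y = 0.0526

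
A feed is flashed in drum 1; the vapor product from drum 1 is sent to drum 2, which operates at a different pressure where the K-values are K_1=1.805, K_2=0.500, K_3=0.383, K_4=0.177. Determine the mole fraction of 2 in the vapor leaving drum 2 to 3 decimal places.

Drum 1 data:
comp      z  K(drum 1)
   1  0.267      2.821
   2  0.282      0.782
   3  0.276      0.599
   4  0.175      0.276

y_2 (drum 2) = 0.137

Drum 1:
Rachford–Rice: g(ψ₁) = Σ zᵢ(Kᵢ−1)/(1+ψ₁(Kᵢ−1)) = 0.
g(0) = ΣzᵢKᵢ − 1 = 0.187 and g(1) = 1 − Σzᵢ/Kᵢ = -0.550, so a root lies in (0, 1).
Iterate (Newton) starting at ψ₁ = 0.5:
  ψ₁ = 0.500: g = -0.1515, g' = -0.554 → ψ₁ = 0.227
  ψ₁ = 0.227: g = 0.0062, g' = -0.643 → ψ₁ = 0.236
Converged at ψ₁ = 0.236.
Drum-1 compositions:
  1: x = 0.187, y = 0.527
  2: x = 0.297, y = 0.233
  3: x = 0.305, y = 0.183
  4: x = 0.211, y = 0.058
Drum-2 feed = drum-1 vapor: z₂ = (0.5266, 0.2325, 0.1826, 0.0583).
Drum 2:
Material balance + equilibrium reduce to Σ zᵢ(Kᵢ−1)/(1+ψ₂(Kᵢ−1)) = 0.
g(0) = ΣzᵢKᵢ − 1 = 0.147 and g(1) = 1 − Σzᵢ/Kᵢ = -0.563, so a root lies in (0, 1).
Newton–Raphson from ψ₂ = 0.39:
  ψ₂ = 0.390: g = -0.0408, g' = -0.494 → ψ₂ = 0.307
  ψ₂ = 0.307: g = -0.0008, g' = -0.477 → ψ₂ = 0.306
Converged at ψ₂ = 0.306.
  1: x = 0.423, y = 0.763
  2: x = 0.274, y = 0.137
  3: x = 0.225, y = 0.086
  4: x = 0.078, y = 0.014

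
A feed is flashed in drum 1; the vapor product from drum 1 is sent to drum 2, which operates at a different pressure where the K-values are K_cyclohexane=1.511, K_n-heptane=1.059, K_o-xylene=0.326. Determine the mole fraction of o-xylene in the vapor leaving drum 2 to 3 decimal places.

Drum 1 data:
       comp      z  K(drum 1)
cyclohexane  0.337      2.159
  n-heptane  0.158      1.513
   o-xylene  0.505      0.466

y_o-xylene (drum 2) = 0.116

Drum 1:
Let ψ₁ = V/F and solve Σ zᵢ(Kᵢ−1)/(1+ψ₁(Kᵢ−1)) = 0.
Feasibility: ΣzᵢKᵢ = 1.202, Σzᵢ/Kᵢ = 1.344 — both > 1, two phases present.
Newton–Raphson from ψ₁ = 0.5:
  ψ₁ = 0.500: g = -0.0561, g' = -0.476 → ψ₁ = 0.382
  ψ₁ = 0.382: g = -0.0003, g' = -0.474 → ψ₁ = 0.381
Converged at ψ₁ = 0.381.
Drum-1 compositions:
  cyclohexane: x = 0.234, y = 0.505
  n-heptane: x = 0.132, y = 0.200
  o-xylene: x = 0.634, y = 0.296
Drum-2 feed = drum-1 vapor: z₂ = (0.5045, 0.1999, 0.2955).
Drum 2:
Rachford–Rice: g(ψ₂) = Σ zᵢ(Kᵢ−1)/(1+ψ₂(Kᵢ−1)) = 0.
Check two-phase: ΣzᵢKᵢ = 1.070 > 1 and Σzᵢ/Kᵢ = 1.429 > 1, so g(0) = 0.070 > 0 and g(1) = -0.429 < 0.
Newton iteration, ψ₂⁰ = 0.5:
  ψ₂ = 0.500: g = -0.0836, g' = -0.390 → ψ₂ = 0.285
  ψ₂ = 0.285: g = -0.0100, g' = -0.307 → ψ₂ = 0.253
  ψ₂ = 0.253: g = -0.0001, g' = -0.299 → ψ₂ = 0.252
Converged at ψ₂ = 0.252.
  cyclohexane: x = 0.447, y = 0.675
  n-heptane: x = 0.197, y = 0.209
  o-xylene: x = 0.356, y = 0.116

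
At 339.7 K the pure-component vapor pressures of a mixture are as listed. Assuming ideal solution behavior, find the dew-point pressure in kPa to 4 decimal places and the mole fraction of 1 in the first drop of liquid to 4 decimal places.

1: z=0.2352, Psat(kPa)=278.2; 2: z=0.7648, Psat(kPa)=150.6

Pdew = 168.8109 kPa, x_1 = 0.1427

At the dew point ψ → 1, so Σzᵢ/Kᵢ = 1 with Kᵢ = Pᵢˢᵃᵗ/P ⇒ 1/P = Σzᵢ/Pᵢˢᵃᵗ.
1/P = 0.2352/278.2 + 0.7648/150.6 = 0.0059238 ⇒ P = 168.8109 kPa
xᵢ = zᵢP/Pᵢˢᵃᵗ ⇒ x_1 = 0.2352·168.8109/278.2 = 0.1427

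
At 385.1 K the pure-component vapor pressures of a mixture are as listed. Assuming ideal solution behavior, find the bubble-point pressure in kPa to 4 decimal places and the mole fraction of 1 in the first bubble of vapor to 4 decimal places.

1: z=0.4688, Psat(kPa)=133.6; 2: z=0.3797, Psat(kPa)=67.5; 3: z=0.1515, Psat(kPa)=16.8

At the bubble point ψ → 0, so ΣzᵢKᵢ = 1 with Kᵢ = Pᵢˢᵃᵗ/P ⇒ P = ΣzᵢPᵢˢᵃᵗ.
P = 0.4688·133.6 + 0.3797·67.5 + 0.1515·16.8 = 90.8066 kPa
yᵢ = zᵢPᵢˢᵃᵗ/P ⇒ y_1 = 0.4688·133.6/90.8066 = 0.6897

Pbub = 90.8066 kPa, y_1 = 0.6897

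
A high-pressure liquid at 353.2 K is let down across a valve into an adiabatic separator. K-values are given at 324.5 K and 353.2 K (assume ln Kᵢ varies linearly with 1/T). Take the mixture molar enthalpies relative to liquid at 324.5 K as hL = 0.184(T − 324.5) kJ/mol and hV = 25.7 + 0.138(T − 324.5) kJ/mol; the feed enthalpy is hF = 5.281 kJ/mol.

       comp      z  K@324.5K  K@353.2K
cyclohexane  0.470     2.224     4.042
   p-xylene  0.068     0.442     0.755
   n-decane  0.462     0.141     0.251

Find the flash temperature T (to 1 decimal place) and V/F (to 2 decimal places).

Adiabatic flash: solve Rachford–Rice at each trial T, then check hF = ψ·hV(T) + (1−ψ)·hL(T).
  T = 324.5 K: K = (2.224, 0.442, 0.141), RR gives ψ = 0.139, H_out = 3.568 kJ/mol
  T = 353.2 K: K = (4.042, 0.755, 0.251), RR gives ψ = 0.496, H_out = 17.379 kJ/mol
  T = 338.9 K: K = (3.040, 0.585, 0.191), RR gives ψ = 0.354, H_out = 11.503 kJ/mol
  T = 331.7 K: K = (2.609, 0.510, 0.164), RR gives ψ = 0.262, H_out = 7.961 kJ/mol
  T = 328.1 K: K = (2.411, 0.475, 0.152), RR gives ψ = 0.205, H_out = 5.907 kJ/mol
  T = 326.3 K: K = (2.316, 0.458, 0.147), RR gives ψ = 0.174, H_out = 4.779 kJ/mol
Linear interpolation between T = 326.3 (H_out = 4.779) and T = 328.1 (H_out = 5.907) on hF = 5.281 gives T ≈ 327.1 K, at which ψ = 0.19.

T = 327.1 K, V/F = 0.19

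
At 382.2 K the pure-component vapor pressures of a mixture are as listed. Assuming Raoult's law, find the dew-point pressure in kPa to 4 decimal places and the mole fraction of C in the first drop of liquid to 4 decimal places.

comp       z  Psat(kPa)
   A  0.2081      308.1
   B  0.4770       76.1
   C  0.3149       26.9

Pdew = 53.6198 kPa, x_C = 0.6277

At the dew point ψ → 1, so Σzᵢ/Kᵢ = 1 with Kᵢ = Pᵢˢᵃᵗ/P ⇒ 1/P = Σzᵢ/Pᵢˢᵃᵗ.
1/P = 0.2081/308.1 + 0.4770/76.1 + 0.3149/26.9 = 0.0186498 ⇒ P = 53.6198 kPa
xᵢ = zᵢP/Pᵢˢᵃᵗ ⇒ x_C = 0.3149·53.6198/26.9 = 0.6277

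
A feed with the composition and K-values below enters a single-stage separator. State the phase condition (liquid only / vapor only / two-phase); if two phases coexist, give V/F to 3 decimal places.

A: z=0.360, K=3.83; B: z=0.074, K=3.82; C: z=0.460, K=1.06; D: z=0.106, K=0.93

ΣzᵢKᵢ = 2.248; Σzᵢ/Kᵢ = 0.661.
Since Σzᵢ/Kᵢ < 1 the mixture is above its dew point — single vapor phase.

vapor only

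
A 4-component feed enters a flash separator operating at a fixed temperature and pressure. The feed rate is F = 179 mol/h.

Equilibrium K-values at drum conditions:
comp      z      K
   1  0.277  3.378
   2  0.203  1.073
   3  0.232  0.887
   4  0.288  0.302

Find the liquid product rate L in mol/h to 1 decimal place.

Material balance + equilibrium reduce to Σ zᵢ(Kᵢ−1)/(1+ψ(Kᵢ−1)) = 0.
Feasibility: ΣzᵢKᵢ = 1.446, Σzᵢ/Kᵢ = 1.486 — both > 1, two phases present.
Newton–Raphson from ψ = 0.5:
  ψ = 0.500: g = -0.0214, g' = -0.662 → ψ = 0.468
Converged at ψ = 0.468.
Then V = ψ·F = 0.4678·179 = 83.7 mol/h and L = F − V = 95.3 mol/h.

L = 95.3 mol/h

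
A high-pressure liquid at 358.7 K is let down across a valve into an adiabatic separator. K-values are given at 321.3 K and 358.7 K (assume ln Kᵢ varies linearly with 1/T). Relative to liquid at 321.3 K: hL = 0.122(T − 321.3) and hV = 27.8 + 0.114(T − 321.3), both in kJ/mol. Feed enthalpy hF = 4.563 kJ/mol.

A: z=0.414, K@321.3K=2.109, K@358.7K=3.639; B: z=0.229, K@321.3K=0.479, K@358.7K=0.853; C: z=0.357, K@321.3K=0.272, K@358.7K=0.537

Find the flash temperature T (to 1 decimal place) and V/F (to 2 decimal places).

T = 323.4 K, V/F = 0.16

Adiabatic flash: solve Rachford–Rice at each trial T, then check hF = ψ·hV(T) + (1−ψ)·hL(T).
  T = 321.3 K: K = (2.109, 0.479, 0.272), RR gives ψ = 0.110, H_out = 3.063 kJ/mol
  T = 358.7 K: K = (3.639, 0.853, 0.537), RR gives ψ = 0.903, H_out = 29.401 kJ/mol
  T = 340.0 K: K = (2.812, 0.649, 0.389), RR gives ψ = 0.475, H_out = 15.409 kJ/mol
  T = 330.6 K: K = (2.443, 0.560, 0.327), RR gives ψ = 0.300, H_out = 9.440 kJ/mol
  T = 326.0 K: K = (2.274, 0.519, 0.299), RR gives ψ = 0.210, H_out = 6.405 kJ/mol
  T = 323.6 K: K = (2.189, 0.498, 0.285), RR gives ψ = 0.160, H_out = 4.739 kJ/mol
Linear interpolation between T = 321.3 (H_out = 3.063) and T = 323.6 (H_out = 4.739) on hF = 4.563 gives T ≈ 323.4 K, at which ψ = 0.16.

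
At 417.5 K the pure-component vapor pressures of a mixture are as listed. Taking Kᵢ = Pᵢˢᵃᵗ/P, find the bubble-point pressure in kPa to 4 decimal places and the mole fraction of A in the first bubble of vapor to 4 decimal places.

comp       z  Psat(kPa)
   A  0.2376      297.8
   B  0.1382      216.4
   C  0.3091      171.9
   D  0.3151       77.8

At the bubble point ψ → 0, so ΣzᵢKᵢ = 1 with Kᵢ = Pᵢˢᵃᵗ/P ⇒ P = ΣzᵢPᵢˢᵃᵗ.
P = 0.2376·297.8 + 0.1382·216.4 + 0.3091·171.9 + 0.3151·77.8 = 178.3128 kPa
yᵢ = zᵢPᵢˢᵃᵗ/P ⇒ y_A = 0.2376·297.8/178.3128 = 0.3968

Pbub = 178.3128 kPa, y_A = 0.3968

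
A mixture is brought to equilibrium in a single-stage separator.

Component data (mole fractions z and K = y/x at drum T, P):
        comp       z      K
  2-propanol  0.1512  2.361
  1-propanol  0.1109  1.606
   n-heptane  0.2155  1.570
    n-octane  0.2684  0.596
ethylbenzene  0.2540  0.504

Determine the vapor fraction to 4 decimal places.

ψ = 0.4025

Material balance + equilibrium reduce to Σ zᵢ(Kᵢ−1)/(1+ψ(Kᵢ−1)) = 0.
Check two-phase: ΣzᵢKᵢ = 1.1614 > 1 and Σzᵢ/Kᵢ = 1.2247 > 1, so g(0) = 0.1614 > 0 and g(1) = -0.2247 < 0.
Iterate (Newton) starting at ψ = 0.5:
  ψ = 0.5000: g = -0.03379, g' = -0.3449 → ψ = 0.4020
  ψ = 0.4020: g = 0.00016, g' = -0.3496 → ψ = 0.4025
Converged at ψ = 0.4025.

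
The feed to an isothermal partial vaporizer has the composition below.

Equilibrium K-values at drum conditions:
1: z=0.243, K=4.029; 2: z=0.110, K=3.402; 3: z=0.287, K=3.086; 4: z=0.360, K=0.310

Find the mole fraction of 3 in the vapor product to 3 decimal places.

y_3 = 0.337

Material balance + equilibrium reduce to Σ zᵢ(Kᵢ−1)/(1+V/F(Kᵢ−1)) = 0.
g(0) = ΣzᵢKᵢ − 1 = 1.351 and g(1) = 1 − Σzᵢ/Kᵢ = -0.347, so a root lies in (0, 1).
Newton iteration, V/F⁰ = 0.5:
  V/F = 0.500: g = 0.3266, g' = -1.182 → V/F = 0.776
  V/F = 0.776: g = 0.0056, g' = -1.253 → V/F = 0.781
Converged at V/F = 0.781.
Compositions from xᵢ = zᵢ/(1+V/F(Kᵢ−1)), yᵢ = Kᵢxᵢ:
  1: x = 0.072, y = 0.291
  2: x = 0.038, y = 0.130
  3: x = 0.109, y = 0.337
  4: x = 0.780, y = 0.242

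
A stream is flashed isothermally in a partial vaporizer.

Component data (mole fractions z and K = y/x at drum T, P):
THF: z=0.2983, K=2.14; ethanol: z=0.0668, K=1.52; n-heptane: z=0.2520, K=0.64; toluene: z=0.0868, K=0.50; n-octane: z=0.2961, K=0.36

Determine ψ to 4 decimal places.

Let ψ = V/F and solve Σ zᵢ(Kᵢ−1)/(1+ψ(Kᵢ−1)) = 0.
g(0) = ΣzᵢKᵢ − 1 = 0.0512 and g(1) = 1 − Σzᵢ/Kᵢ = -0.5732, so a root lies in (0, 1).
Newton–Raphson from ψ = 0.5:
  ψ = 0.5000: g = -0.20301, g' = -0.5181 → ψ = 0.1081
  ψ = 0.1081: g = -0.00825, g' = -0.5230 → ψ = 0.0924
  ψ = 0.0924: g = 0.00005, g' = -0.5296 → ψ = 0.0925
Converged at ψ = 0.0925.

ψ = 0.0925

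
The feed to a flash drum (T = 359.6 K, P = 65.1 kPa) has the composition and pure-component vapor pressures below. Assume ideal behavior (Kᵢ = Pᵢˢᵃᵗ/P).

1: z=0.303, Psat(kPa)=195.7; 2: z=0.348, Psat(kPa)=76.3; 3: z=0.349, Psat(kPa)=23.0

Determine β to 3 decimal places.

β = 0.540

Raoult's law: Kᵢ = Pᵢˢᵃᵗ/P = Pᵢˢᵃᵗ/65.1.
  K_1 = 195.7/65.1 = 3.00614, K_2 = 76.3/65.1 = 1.17204, K_3 = 23.0/65.1 = 0.35330
Let β = V/F and solve Σ zᵢ(Kᵢ−1)/(1+β(Kᵢ−1)) = 0.
Check two-phase: ΣzᵢKᵢ = 1.442 > 1 and Σzᵢ/Kᵢ = 1.386 > 1, so g(0) = 0.442 > 0 and g(1) = -0.386 < 0.
Iterate (Newton) starting at β = 0.5:
  β = 0.500: g = 0.0250, g' = -0.631 → β = 0.540
Converged at β = 0.540.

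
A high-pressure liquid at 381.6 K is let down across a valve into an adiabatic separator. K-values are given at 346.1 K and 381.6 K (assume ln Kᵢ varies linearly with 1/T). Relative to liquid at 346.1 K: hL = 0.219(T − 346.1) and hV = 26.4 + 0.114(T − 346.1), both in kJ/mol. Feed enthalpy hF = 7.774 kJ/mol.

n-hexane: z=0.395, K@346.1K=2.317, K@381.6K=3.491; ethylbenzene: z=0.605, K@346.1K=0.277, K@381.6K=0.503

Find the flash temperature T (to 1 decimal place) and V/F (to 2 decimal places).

T = 356.2 K, V/F = 0.22

Adiabatic flash: solve Rachford–Rice at each trial T, then check hF = ψ·hV(T) + (1−ψ)·hL(T).
  T = 346.1 K: K = (2.317, 0.277), RR gives ψ = 0.087, H_out = 2.296 kJ/mol
  T = 381.6 K: K = (3.491, 0.503), RR gives ψ = 0.552, H_out = 20.287 kJ/mol
  T = 363.9 K: K = (2.874, 0.379), RR gives ψ = 0.313, H_out = 11.585 kJ/mol
  T = 355.0 K: K = (2.588, 0.325), RR gives ψ = 0.204, H_out = 7.154 kJ/mol
  T = 359.4 K: K = (2.727, 0.351), RR gives ψ = 0.259, H_out = 9.378 kJ/mol
  T = 357.2 K: K = (2.657, 0.338), RR gives ψ = 0.232, H_out = 8.276 kJ/mol
Linear interpolation between T = 355.0 (H_out = 7.154) and T = 357.2 (H_out = 8.276) on hF = 7.774 gives T ≈ 356.2 K, at which ψ = 0.22.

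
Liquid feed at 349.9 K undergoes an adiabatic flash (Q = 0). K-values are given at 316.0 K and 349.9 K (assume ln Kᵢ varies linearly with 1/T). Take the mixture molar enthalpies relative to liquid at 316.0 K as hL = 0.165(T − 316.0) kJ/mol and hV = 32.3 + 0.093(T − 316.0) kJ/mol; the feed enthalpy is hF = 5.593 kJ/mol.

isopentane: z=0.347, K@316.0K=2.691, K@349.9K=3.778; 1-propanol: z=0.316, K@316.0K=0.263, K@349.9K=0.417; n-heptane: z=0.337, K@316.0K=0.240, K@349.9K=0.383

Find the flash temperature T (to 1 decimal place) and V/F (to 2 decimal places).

T = 323.1 K, V/F = 0.14

Adiabatic flash: solve Rachford–Rice at each trial T, then check hF = ψ·hV(T) + (1−ψ)·hL(T).
  T = 316.0 K: K = (2.691, 0.263, 0.240), RR gives ψ = 0.077, H_out = 2.493 kJ/mol
  T = 349.9 K: K = (3.778, 0.417, 0.383), RR gives ψ = 0.343, H_out = 15.824 kJ/mol
  T = 332.9 K: K = (3.215, 0.335, 0.307), RR gives ψ = 0.216, H_out = 9.490 kJ/mol
  T = 324.4 K: K = (2.946, 0.297, 0.272), RR gives ψ = 0.149, H_out = 6.119 kJ/mol
  T = 320.2 K: K = (2.817, 0.280, 0.256), RR gives ψ = 0.114, H_out = 4.352 kJ/mol
  T = 322.3 K: K = (2.882, 0.289, 0.264), RR gives ψ = 0.132, H_out = 5.246 kJ/mol
Linear interpolation between T = 322.3 (H_out = 5.246) and T = 324.4 (H_out = 6.119) on hF = 5.593 gives T ≈ 323.1 K, at which ψ = 0.14.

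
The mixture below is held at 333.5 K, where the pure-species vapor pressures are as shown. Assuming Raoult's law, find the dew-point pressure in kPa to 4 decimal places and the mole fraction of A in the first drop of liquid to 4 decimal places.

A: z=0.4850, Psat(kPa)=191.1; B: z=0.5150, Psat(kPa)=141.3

Pdew = 161.7425 kPa, x_A = 0.4105

At the dew point ψ → 1, so Σzᵢ/Kᵢ = 1 with Kᵢ = Pᵢˢᵃᵗ/P ⇒ 1/P = Σzᵢ/Pᵢˢᵃᵗ.
1/P = 0.4850/191.1 + 0.5150/141.3 = 0.0061827 ⇒ P = 161.7425 kPa
xᵢ = zᵢP/Pᵢˢᵃᵗ ⇒ x_A = 0.4850·161.7425/191.1 = 0.4105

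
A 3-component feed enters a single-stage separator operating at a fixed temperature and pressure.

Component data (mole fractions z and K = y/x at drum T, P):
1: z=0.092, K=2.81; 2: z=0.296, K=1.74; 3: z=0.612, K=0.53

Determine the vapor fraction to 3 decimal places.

Newton iteration, ψ⁰ = 0.3:
  ψ = 0.300: g = -0.0477, g' = -0.418 → ψ = 0.186
  ψ = 0.186: g = 0.0019, g' = -0.456 → ψ = 0.190
Converged at ψ = 0.190.

ψ = 0.190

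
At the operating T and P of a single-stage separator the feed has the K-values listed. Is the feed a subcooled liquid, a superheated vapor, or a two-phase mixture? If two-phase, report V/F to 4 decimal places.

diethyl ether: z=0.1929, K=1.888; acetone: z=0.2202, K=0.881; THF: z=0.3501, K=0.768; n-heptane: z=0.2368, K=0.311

ΣzᵢKᵢ = 0.9007; Σzᵢ/Kᵢ = 1.5694.
Since ΣzᵢKᵢ < 1 the mixture is below its bubble point — single liquid phase.

subcooled liquid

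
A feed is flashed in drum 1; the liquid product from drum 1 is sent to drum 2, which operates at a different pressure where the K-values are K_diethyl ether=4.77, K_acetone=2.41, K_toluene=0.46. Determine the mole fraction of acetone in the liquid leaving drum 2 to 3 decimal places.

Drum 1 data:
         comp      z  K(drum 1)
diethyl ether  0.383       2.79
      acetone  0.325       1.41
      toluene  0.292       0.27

x_acetone (drum 2) = 0.147

Drum 1:
Rachford–Rice: g(ψ₁) = Σ zᵢ(Kᵢ−1)/(1+ψ₁(Kᵢ−1)) = 0.
g(0) = ΣzᵢKᵢ − 1 = 0.606 and g(1) = 1 − Σzᵢ/Kᵢ = -0.449, so a root lies in (0, 1).
Newton iteration, ψ₁⁰ = 0.5:
  ψ₁ = 0.500: g = 0.1367, g' = -0.765 → ψ₁ = 0.679
  ψ₁ = 0.679: g = -0.0086, g' = -0.895 → ψ₁ = 0.669
Converged at ψ₁ = 0.669.
Drum-1 compositions:
  diethyl ether: x = 0.174, y = 0.486
  acetone: x = 0.255, y = 0.360
  toluene: x = 0.571, y = 0.154
Drum-2 feed = drum-1 liquid: z₂ = (0.1743, 0.2551, 0.5706).
Drum 2:
Material balance + equilibrium reduce to Σ zᵢ(Kᵢ−1)/(1+ψ₂(Kᵢ−1)) = 0.
Check two-phase: ΣzᵢKᵢ = 1.709 > 1 and Σzᵢ/Kᵢ = 1.383 > 1, so g(0) = 0.709 > 0 and g(1) = -0.383 < 0.
Newton iteration, ψ₂⁰ = 0.38:
  ψ₂ = 0.380: g = 0.1166, g' = -0.897 → ψ₂ = 0.510
  ψ₂ = 0.510: g = 0.0088, g' = -0.779 → ψ₂ = 0.521
Converged at ψ₂ = 0.521.
  diethyl ether: x = 0.059, y = 0.280
  acetone: x = 0.147, y = 0.354
  toluene: x = 0.794, y = 0.365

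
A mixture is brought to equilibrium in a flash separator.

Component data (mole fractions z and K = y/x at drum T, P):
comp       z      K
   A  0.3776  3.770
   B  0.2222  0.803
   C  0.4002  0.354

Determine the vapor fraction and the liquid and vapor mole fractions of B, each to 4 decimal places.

Rachford–Rice: g(ψ) = Σ zᵢ(Kᵢ−1)/(1+ψ(Kᵢ−1)) = 0.
Feasibility: ΣzᵢKᵢ = 1.7436, Σzᵢ/Kᵢ = 1.5074 — both > 1, two phases present.
Newton–Raphson from ψ = 0.4:
  ψ = 0.4000: g = 0.10005, g' = -0.9658 → ψ = 0.5036
  ψ = 0.5036: g = 0.00495, g' = -0.8827 → ψ = 0.5092
Converged at ψ = 0.5092.
Compositions from xᵢ = zᵢ/(1+ψ(Kᵢ−1)), yᵢ = Kᵢxᵢ:
  A: x = 0.1566, y = 0.5906
  B: x = 0.2470, y = 0.1983
  C: x = 0.5964, y = 0.2111

ψ = 0.5092, x_B = 0.2470, y_B = 0.1983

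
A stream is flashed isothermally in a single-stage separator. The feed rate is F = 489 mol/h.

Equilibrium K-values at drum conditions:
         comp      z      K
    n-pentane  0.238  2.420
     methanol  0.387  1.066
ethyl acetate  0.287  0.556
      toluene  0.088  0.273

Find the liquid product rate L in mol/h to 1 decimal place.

L = 299.6 mol/h

Iterate (Newton) starting at V/F = 0.42:
  V/F = 0.420: g = -0.0122, g' = -0.372 → V/F = 0.387
Converged at V/F = 0.387.
Then V = V/F·F = 0.3873·489 = 189.4 mol/h and L = F − V = 299.6 mol/h.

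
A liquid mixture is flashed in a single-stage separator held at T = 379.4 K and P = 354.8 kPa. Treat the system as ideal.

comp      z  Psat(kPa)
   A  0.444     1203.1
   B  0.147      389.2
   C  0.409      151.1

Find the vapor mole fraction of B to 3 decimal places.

Raoult's law: Kᵢ = Pᵢˢᵃᵗ/P = Pᵢˢᵃᵗ/354.8.
  K_A = 1203.1/354.8 = 3.39092, K_B = 389.2/354.8 = 1.09696, K_C = 151.1/354.8 = 0.42587
Rachford–Rice: g(V/F) = Σ zᵢ(Kᵢ−1)/(1+V/F(Kᵢ−1)) = 0.
Check two-phase: ΣzᵢKᵢ = 1.841 > 1 and Σzᵢ/Kᵢ = 1.225 > 1, so g(0) = 0.841 > 0 and g(1) = -0.225 < 0.
Iterate (Newton) starting at V/F = 0.53:
  V/F = 0.530: g = 0.1443, g' = -0.774 → V/F = 0.716
  V/F = 0.716: g = 0.0057, g' = -0.735 → V/F = 0.724
Converged at V/F = 0.724.
Compositions from xᵢ = zᵢ/(1+V/F(Kᵢ−1)), yᵢ = Kᵢxᵢ:
  A: x = 0.163, y = 0.551
  B: x = 0.137, y = 0.151
  C: x = 0.700, y = 0.298

y_B = 0.151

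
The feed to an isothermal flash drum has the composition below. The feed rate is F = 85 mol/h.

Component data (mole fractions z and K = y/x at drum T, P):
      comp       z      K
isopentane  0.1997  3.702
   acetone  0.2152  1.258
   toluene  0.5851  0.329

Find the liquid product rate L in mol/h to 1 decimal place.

Newton iteration, V/F⁰ = 0.66:
  V/F = 0.6600: g = -0.46337, g' = -1.0473 → V/F = 0.2176
  V/F = 0.2176: g = -0.06734, g' = -0.9523 → V/F = 0.1469
  V/F = 0.1469: g = 0.00426, g' = -1.0847 → V/F = 0.1508
Converged at V/F = 0.1508.
Then V = V/F·F = 0.1508·85 = 12.8 mol/h and L = F − V = 72.2 mol/h.

L = 72.2 mol/h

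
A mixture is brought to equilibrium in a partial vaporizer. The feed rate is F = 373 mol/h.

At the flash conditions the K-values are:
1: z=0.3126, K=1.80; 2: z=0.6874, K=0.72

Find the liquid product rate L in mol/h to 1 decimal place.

L = 277.1 mol/h

Rachford–Rice: g(V/F) = Σ zᵢ(Kᵢ−1)/(1+V/F(Kᵢ−1)) = 0.
g(0) = ΣzᵢKᵢ − 1 = 0.0576 and g(1) = 1 − Σzᵢ/Kᵢ = -0.1284, so a root lies in (0, 1).
Binary case is linear: z₁(K₁−1)(1+V/F(K₂−1)) + z₂(K₂−1)(1+V/F(K₁−1)) = 0
⇒ V/F = [z₁(K₁−1)+z₂(K₂−1)] / [−(K₁−1)(K₂−1)] = 0.05761/0.22400 = 0.2572
Then V = V/F·F = 0.2572·373 = 95.9 mol/h and L = F − V = 277.1 mol/h.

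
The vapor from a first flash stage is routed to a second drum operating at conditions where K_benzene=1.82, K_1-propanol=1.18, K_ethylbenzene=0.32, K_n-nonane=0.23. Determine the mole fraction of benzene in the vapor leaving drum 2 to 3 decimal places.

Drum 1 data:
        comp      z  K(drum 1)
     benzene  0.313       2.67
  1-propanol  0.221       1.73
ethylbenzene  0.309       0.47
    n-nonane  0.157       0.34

Drum 1:
Newton–Raphson from ψ₁ = 0.34:
  ψ₁ = 0.340: g = 0.1293, g' = -0.674 → ψ₁ = 0.532
  ψ₁ = 0.532: g = 0.0053, g' = -0.637 → ψ₁ = 0.540
Converged at ψ₁ = 0.540.
Drum-1 compositions:
  benzene: x = 0.165, y = 0.439
  1-propanol: x = 0.158, y = 0.274
  ethylbenzene: x = 0.433, y = 0.203
  n-nonane: x = 0.244, y = 0.083
Drum-2 feed = drum-1 vapor: z₂ = (0.4394, 0.2742, 0.2035, 0.0830).
Drum 2:
Rachford–Rice: g(ψ₂) = Σ zᵢ(Kᵢ−1)/(1+ψ₂(Kᵢ−1)) = 0.
g(0) = ΣzᵢKᵢ − 1 = 0.207 and g(1) = 1 − Σzᵢ/Kᵢ = -0.470, so a root lies in (0, 1).
Iterate (Newton) starting at ψ₂ = 0.5:
  ψ₂ = 0.500: g = -0.0127, g' = -0.502 → ψ₂ = 0.475
  ψ₂ = 0.475: g = -0.0002, g' = -0.488 → ψ₂ = 0.474
Converged at ψ₂ = 0.474.
  benzene: x = 0.316, y = 0.576
  1-propanol: x = 0.253, y = 0.298
  ethylbenzene: x = 0.300, y = 0.096
  n-nonane: x = 0.131, y = 0.030

y_benzene (drum 2) = 0.576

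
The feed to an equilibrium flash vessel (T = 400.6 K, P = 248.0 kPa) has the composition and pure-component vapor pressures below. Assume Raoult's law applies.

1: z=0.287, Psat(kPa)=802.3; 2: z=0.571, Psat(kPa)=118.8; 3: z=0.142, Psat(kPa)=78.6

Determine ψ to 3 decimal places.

ψ = 0.199

Raoult's law: Kᵢ = Pᵢˢᵃᵗ/P = Pᵢˢᵃᵗ/248.0.
  K_1 = 802.3/248.0 = 3.23508, K_2 = 118.8/248.0 = 0.47903, K_3 = 78.6/248.0 = 0.31694
Newton iteration, ψ⁰ = 0.5:
  ψ = 0.500: g = -0.2466, g' = -0.756 → ψ = 0.174
  ψ = 0.174: g = 0.0249, g' = -1.016 → ψ = 0.198
  ψ = 0.198: g = 0.0006, g' = -0.970 → ψ = 0.199
Converged at ψ = 0.199.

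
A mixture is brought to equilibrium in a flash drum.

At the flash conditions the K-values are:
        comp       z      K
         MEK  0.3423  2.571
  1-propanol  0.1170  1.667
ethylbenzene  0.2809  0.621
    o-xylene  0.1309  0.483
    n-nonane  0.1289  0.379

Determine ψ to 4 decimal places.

Let ψ = V/F and solve Σ zᵢ(Kᵢ−1)/(1+ψ(Kᵢ−1)) = 0.
Feasibility: ΣzᵢKᵢ = 1.3616, Σzᵢ/Kᵢ = 1.2668 — both > 1, two phases present.
Iterate (Newton) starting at ψ = 0.5:
  ψ = 0.5000: g = 0.02099, g' = -0.5239 → ψ = 0.5401
  ψ = 0.5401: g = 0.00011, g' = -0.5191 → ψ = 0.5403
Converged at ψ = 0.5403.

ψ = 0.5403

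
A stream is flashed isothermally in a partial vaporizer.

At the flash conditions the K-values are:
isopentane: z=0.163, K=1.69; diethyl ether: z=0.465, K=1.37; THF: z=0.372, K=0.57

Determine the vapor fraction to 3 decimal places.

ψ = 0.623

Newton–Raphson from ψ = 0.36:
  ψ = 0.360: g = 0.0527, g' = -0.196 → ψ = 0.629
  ψ = 0.629: g = -0.0013, g' = -0.209 → ψ = 0.623
Converged at ψ = 0.623.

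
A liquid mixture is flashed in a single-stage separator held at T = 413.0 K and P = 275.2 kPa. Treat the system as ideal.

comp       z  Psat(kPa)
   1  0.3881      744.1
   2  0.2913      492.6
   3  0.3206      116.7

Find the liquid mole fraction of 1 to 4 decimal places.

x_1 = 0.1514

Raoult's law: Kᵢ = Pᵢˢᵃᵗ/P = Pᵢˢᵃᵗ/275.2.
  K_1 = 744.1/275.2 = 2.703852, K_2 = 492.6/275.2 = 1.789971, K_3 = 116.7/275.2 = 0.424055
Material balance + equilibrium reduce to Σ zᵢ(Kᵢ−1)/(1+β(Kᵢ−1)) = 0.
g(0) = ΣzᵢKᵢ − 1 = 0.7067 and g(1) = 1 − Σzᵢ/Kᵢ = -0.0623, so a root lies in (0, 1).
Newton–Raphson from β = 0.5:
  β = 0.5000: g = 0.26270, g' = -0.6317 → β = 0.9159
  β = 0.9159: g = 0.00099, g' = -0.7094 → β = 0.9173
Converged at β = 0.9173.
Compositions from xᵢ = zᵢ/(1+β(Kᵢ−1)), yᵢ = Kᵢxᵢ:
  1: x = 0.1514, y = 0.4094
  2: x = 0.1689, y = 0.3023
  3: x = 0.6797, y = 0.2882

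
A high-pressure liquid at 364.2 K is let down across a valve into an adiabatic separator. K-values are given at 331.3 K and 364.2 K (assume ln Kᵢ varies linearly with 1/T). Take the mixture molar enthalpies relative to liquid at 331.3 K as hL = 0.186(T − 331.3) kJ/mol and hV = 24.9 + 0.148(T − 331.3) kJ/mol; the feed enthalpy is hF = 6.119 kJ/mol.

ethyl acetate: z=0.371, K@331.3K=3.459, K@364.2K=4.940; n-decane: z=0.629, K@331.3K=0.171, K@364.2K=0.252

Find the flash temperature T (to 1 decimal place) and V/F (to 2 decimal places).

T = 335.7 K, V/F = 0.21

Adiabatic flash: solve Rachford–Rice at each trial T, then check hF = ψ·hV(T) + (1−ψ)·hL(T).
  T = 331.3 K: K = (3.459, 0.171), RR gives ψ = 0.192, H_out = 4.774 kJ/mol
  T = 364.2 K: K = (4.940, 0.252), RR gives ψ = 0.336, H_out = 14.074 kJ/mol
  T = 347.8 K: K = (4.171, 0.210), RR gives ψ = 0.271, H_out = 9.648 kJ/mol
  T = 339.6 K: K = (3.809, 0.190), RR gives ψ = 0.234, H_out = 7.298 kJ/mol
  T = 335.5 K: K = (3.634, 0.180), RR gives ψ = 0.214, H_out = 6.073 kJ/mol
  T = 337.6 K: K = (3.723, 0.185), RR gives ψ = 0.224, H_out = 6.705 kJ/mol
Linear interpolation between T = 335.5 (H_out = 6.073) and T = 337.6 (H_out = 6.705) on hF = 6.119 gives T ≈ 335.7 K, at which ψ = 0.21.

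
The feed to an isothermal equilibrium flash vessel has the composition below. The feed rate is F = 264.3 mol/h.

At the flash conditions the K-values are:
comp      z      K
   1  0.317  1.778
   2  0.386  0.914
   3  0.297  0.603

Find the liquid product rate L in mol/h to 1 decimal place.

Material balance + equilibrium reduce to Σ zᵢ(Kᵢ−1)/(1+β(Kᵢ−1)) = 0.
Check two-phase: ΣzᵢKᵢ = 1.096 > 1 and Σzᵢ/Kᵢ = 1.093 > 1, so g(0) = 0.096 > 0 and g(1) = -0.093 < 0.
Newton iteration, β⁰ = 0.53:
  β = 0.530: g = -0.0095, g' = -0.174 → β = 0.476
Converged at β = 0.476.
Then V = β·F = 0.4759·264.3 = 125.8 mol/h and L = F − V = 138.5 mol/h.

L = 138.5 mol/h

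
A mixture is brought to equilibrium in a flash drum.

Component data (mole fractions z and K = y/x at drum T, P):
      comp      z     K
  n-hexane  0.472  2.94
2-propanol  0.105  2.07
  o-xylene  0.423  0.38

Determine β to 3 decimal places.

Let β = V/F and solve Σ zᵢ(Kᵢ−1)/(1+β(Kᵢ−1)) = 0.
Feasibility: ΣzᵢKᵢ = 1.766, Σzᵢ/Kᵢ = 1.324 — both > 1, two phases present.
Newton–Raphson from β = 0.63:
  β = 0.630: g = 0.0488, g' = -0.840 → β = 0.688
  β = 0.688: g = -0.0005, g' = -0.860 → β = 0.687
Converged at β = 0.687.

β = 0.687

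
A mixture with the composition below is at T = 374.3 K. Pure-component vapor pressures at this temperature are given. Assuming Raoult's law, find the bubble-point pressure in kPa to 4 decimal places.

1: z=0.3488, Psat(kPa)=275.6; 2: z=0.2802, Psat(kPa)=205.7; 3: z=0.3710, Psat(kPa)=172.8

Pbub = 217.8752 kPa

At the bubble point ψ → 0, so ΣzᵢKᵢ = 1 with Kᵢ = Pᵢˢᵃᵗ/P ⇒ P = ΣzᵢPᵢˢᵃᵗ.
P = 0.3488·275.6 + 0.2802·205.7 + 0.3710·172.8 = 217.8752 kPa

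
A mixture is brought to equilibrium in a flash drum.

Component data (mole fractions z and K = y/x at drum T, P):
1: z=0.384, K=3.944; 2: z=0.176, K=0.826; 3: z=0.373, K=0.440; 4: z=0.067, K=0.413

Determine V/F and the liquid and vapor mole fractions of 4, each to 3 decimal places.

V/F = 0.599, x_4 = 0.103, y_4 = 0.043

Material balance + equilibrium reduce to Σ zᵢ(Kᵢ−1)/(1+V/F(Kᵢ−1)) = 0.
g(0) = ΣzᵢKᵢ − 1 = 0.852 and g(1) = 1 − Σzᵢ/Kᵢ = -0.320, so a root lies in (0, 1).
Newton–Raphson from V/F = 0.5:
  V/F = 0.500: g = 0.0780, g' = -0.823 → V/F = 0.595
  V/F = 0.595: g = 0.0031, g' = -0.764 → V/F = 0.599
Converged at V/F = 0.599.
Compositions from xᵢ = zᵢ/(1+V/F(Kᵢ−1)), yᵢ = Kᵢxᵢ:
  1: x = 0.139, y = 0.548
  2: x = 0.196, y = 0.162
  3: x = 0.561, y = 0.247
  4: x = 0.103, y = 0.043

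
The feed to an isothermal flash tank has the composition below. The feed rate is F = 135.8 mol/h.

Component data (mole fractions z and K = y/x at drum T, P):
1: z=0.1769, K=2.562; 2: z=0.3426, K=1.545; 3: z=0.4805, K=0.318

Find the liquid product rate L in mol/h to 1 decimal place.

L = 108.8 mol/h

Material balance + equilibrium reduce to Σ zᵢ(Kᵢ−1)/(1+V/F(Kᵢ−1)) = 0.
Check two-phase: ΣzᵢKᵢ = 1.1353 > 1 and Σzᵢ/Kᵢ = 1.8018 > 1, so g(0) = 0.1353 > 0 and g(1) = -0.8018 < 0.
Newton–Raphson from V/F = 0.69:
  V/F = 0.6900: g = -0.35030, g' = -0.9511 → V/F = 0.3217
  V/F = 0.3217: g = -0.07702, g' = -0.6316 → V/F = 0.1997
  V/F = 0.1997: g = -0.00038, g' = -0.6330 → V/F = 0.1991
Converged at V/F = 0.1991.
Then V = V/F·F = 0.1991·135.8 = 27.0 mol/h and L = F − V = 108.8 mol/h.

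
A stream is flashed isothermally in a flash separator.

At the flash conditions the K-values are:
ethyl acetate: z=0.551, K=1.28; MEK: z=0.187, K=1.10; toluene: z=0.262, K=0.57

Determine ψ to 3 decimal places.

Iterate (Newton) starting at ψ = 0.5:
  ψ = 0.500: g = 0.0096, g' = -0.114 → ψ = 0.585
  ψ = 0.585: g = -0.0003, g' = -0.120 → ψ = 0.583
Converged at ψ = 0.583.

ψ = 0.583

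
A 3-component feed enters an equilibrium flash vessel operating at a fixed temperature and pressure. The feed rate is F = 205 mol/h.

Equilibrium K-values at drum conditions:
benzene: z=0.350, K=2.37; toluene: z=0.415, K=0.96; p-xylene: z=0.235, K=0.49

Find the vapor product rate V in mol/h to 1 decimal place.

V = 169.8 mol/h

Material balance + equilibrium reduce to Σ zᵢ(Kᵢ−1)/(1+ψ(Kᵢ−1)) = 0.
Check two-phase: ΣzᵢKᵢ = 1.343 > 1 and Σzᵢ/Kᵢ = 1.060 > 1, so g(0) = 0.343 > 0 and g(1) = -0.060 < 0.
Newton iteration, ψ⁰ = 0.5:
  ψ = 0.500: g = 0.1068, g' = -0.342 → ψ = 0.812
  ψ = 0.812: g = 0.0053, g' = -0.326 → ψ = 0.828
Converged at ψ = 0.828.
Then V = ψ·F = 0.8281·205 = 169.8 mol/h and L = F − V = 35.2 mol/h.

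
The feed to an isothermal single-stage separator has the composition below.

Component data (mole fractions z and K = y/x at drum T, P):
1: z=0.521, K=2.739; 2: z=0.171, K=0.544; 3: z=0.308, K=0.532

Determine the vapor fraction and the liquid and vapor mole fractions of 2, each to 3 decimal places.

ψ = 0.848, x_2 = 0.279, y_2 = 0.152

Let ψ = V/F and solve Σ zᵢ(Kᵢ−1)/(1+ψ(Kᵢ−1)) = 0.
Feasibility: ΣzᵢKᵢ = 1.684, Σzᵢ/Kᵢ = 1.084 — both > 1, two phases present.
Newton–Raphson from ψ = 0.61:
  ψ = 0.610: g = 0.1299, g' = -0.571 → ψ = 0.837
  ψ = 0.837: g = 0.0057, g' = -0.537 → ψ = 0.848
Converged at ψ = 0.848.
Compositions from xᵢ = zᵢ/(1+ψ(Kᵢ−1)), yᵢ = Kᵢxᵢ:
  1: x = 0.211, y = 0.577
  2: x = 0.279, y = 0.152
  3: x = 0.511, y = 0.272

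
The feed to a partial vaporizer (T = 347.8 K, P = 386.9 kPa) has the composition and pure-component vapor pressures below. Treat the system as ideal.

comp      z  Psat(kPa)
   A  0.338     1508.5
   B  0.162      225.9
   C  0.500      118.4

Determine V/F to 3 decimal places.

V/F = 0.307

Raoult's law: Kᵢ = Pᵢˢᵃᵗ/P = Pᵢˢᵃᵗ/386.9.
  K_A = 1508.5/386.9 = 3.89894, K_B = 225.9/386.9 = 0.58387, K_C = 118.4/386.9 = 0.30602
Material balance + equilibrium reduce to Σ zᵢ(Kᵢ−1)/(1+V/F(Kᵢ−1)) = 0.
Feasibility: ΣzᵢKᵢ = 1.565, Σzᵢ/Kᵢ = 1.998 — both > 1, two phases present.
Newton iteration, V/F⁰ = 0.46:
  V/F = 0.460: g = -0.1732, g' = -1.084 → V/F = 0.300
  V/F = 0.300: g = 0.0085, g' = -1.233 → V/F = 0.307
Converged at V/F = 0.307.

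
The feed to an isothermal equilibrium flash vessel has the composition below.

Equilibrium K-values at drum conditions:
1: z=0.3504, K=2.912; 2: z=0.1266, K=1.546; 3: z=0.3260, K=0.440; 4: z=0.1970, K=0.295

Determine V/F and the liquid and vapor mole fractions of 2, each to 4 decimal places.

V/F = 0.4096, x_2 = 0.1035, y_2 = 0.1599

Rachford–Rice: g(V/F) = Σ zᵢ(Kᵢ−1)/(1+V/F(Kᵢ−1)) = 0.
Check two-phase: ΣzᵢKᵢ = 1.4176 > 1 and Σzᵢ/Kᵢ = 1.6109 > 1, so g(0) = 0.4176 > 0 and g(1) = -0.6109 < 0.
Newton–Raphson from V/F = 0.6:
  V/F = 0.6000: g = -0.15156, g' = -0.8252 → V/F = 0.4163
  V/F = 0.4163: g = -0.00531, g' = -0.7922 → V/F = 0.4096
Converged at V/F = 0.4096.
Compositions from xᵢ = zᵢ/(1+V/F(Kᵢ−1)), yᵢ = Kᵢxᵢ:
  1: x = 0.1965, y = 0.5722
  2: x = 0.1035, y = 0.1599
  3: x = 0.4230, y = 0.1861
  4: x = 0.2770, y = 0.0817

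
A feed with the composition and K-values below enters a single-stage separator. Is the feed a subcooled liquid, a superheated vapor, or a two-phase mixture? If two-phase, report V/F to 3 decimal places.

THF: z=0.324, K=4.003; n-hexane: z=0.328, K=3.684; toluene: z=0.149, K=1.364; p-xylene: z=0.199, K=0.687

superheated vapor

ΣzᵢKᵢ = 2.845; Σzᵢ/Kᵢ = 0.569.
Since Σzᵢ/Kᵢ < 1 the mixture is above its dew point — single vapor phase.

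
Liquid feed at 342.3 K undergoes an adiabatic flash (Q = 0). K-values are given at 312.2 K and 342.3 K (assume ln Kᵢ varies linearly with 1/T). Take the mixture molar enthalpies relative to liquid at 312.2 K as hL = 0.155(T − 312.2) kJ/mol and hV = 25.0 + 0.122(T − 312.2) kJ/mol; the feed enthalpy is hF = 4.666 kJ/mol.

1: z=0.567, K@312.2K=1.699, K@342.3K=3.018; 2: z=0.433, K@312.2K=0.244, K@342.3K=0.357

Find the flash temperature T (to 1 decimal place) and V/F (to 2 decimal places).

T = 313.6 K, V/F = 0.18

Adiabatic flash: solve Rachford–Rice at each trial T, then check hF = ψ·hV(T) + (1−ψ)·hL(T).
  T = 312.2 K: K = (1.699, 0.244), RR gives ψ = 0.131, H_out = 3.264 kJ/mol
  T = 342.3 K: K = (3.018, 0.357), RR gives ψ = 0.667, H_out = 20.684 kJ/mol
  T = 327.2 K: K = (2.292, 0.298), RR gives ψ = 0.472, H_out = 13.894 kJ/mol
  T = 319.7 K: K = (1.980, 0.270), RR gives ψ = 0.335, H_out = 9.458 kJ/mol
  T = 315.9 K: K = (1.834, 0.257), RR gives ψ = 0.244, H_out = 6.636 kJ/mol
  T = 314.0 K: K = (1.764, 0.250), RR gives ψ = 0.189, H_out = 4.999 kJ/mol
  T = 313.1 K: K = (1.731, 0.247), RR gives ψ = 0.161, H_out = 4.157 kJ/mol
Linear interpolation between T = 313.1 (H_out = 4.157) and T = 314.0 (H_out = 4.999) on hF = 4.666 gives T ≈ 313.6 K, at which ψ = 0.18.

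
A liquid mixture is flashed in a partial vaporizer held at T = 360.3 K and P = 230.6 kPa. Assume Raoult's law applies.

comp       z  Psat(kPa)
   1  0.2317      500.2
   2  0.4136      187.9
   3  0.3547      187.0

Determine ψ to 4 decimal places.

Raoult's law: Kᵢ = Pᵢˢᵃᵗ/P = Pᵢˢᵃᵗ/230.6.
  K_1 = 500.2/230.6 = 2.169124, K_2 = 187.9/230.6 = 0.814831, K_3 = 187.0/230.6 = 0.810928
Let ψ = V/F and solve Σ zᵢ(Kᵢ−1)/(1+ψ(Kᵢ−1)) = 0.
g(0) = ΣzᵢKᵢ − 1 = 0.1272 and g(1) = 1 − Σzᵢ/Kᵢ = -0.0518, so a root lies in (0, 1).
Newton iteration, ψ⁰ = 0.5:
  ψ = 0.5000: g = 0.01249, g' = -0.1588 → ψ = 0.5786
  ψ = 0.5786: g = 0.00050, g' = -0.1465 → ψ = 0.5820
Converged at ψ = 0.5821.

ψ = 0.5821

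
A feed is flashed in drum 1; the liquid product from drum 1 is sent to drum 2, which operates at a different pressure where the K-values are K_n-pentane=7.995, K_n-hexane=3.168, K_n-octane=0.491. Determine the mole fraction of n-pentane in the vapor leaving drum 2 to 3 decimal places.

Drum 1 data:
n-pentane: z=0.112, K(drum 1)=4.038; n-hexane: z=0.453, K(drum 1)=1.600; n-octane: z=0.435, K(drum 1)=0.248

Drum 1:
Material balance + equilibrium reduce to Σ zᵢ(Kᵢ−1)/(1+ψ₁(Kᵢ−1)) = 0.
Check two-phase: ΣzᵢKᵢ = 1.285 > 1 and Σzᵢ/Kᵢ = 2.065 > 1, so g(0) = 0.285 > 0 and g(1) = -1.065 < 0.
Iterate (Newton) starting at ψ₁ = 0.5:
  ψ₁ = 0.500: g = -0.1801, g' = -0.891 → ψ₁ = 0.298
  ψ₁ = 0.298: g = -0.0124, g' = -0.811 → ψ₁ = 0.283
Converged at ψ₁ = 0.283.
Drum-1 compositions:
  n-pentane: x = 0.060, y = 0.243
  n-hexane: x = 0.387, y = 0.620
  n-octane: x = 0.552, y = 0.137
Drum-2 feed = drum-1 liquid: z₂ = (0.0603, 0.3873, 0.5524).
Drum 2:
Let ψ₂ = V/F and solve Σ zᵢ(Kᵢ−1)/(1+ψ₂(Kᵢ−1)) = 0.
Check two-phase: ΣzᵢKᵢ = 1.980 > 1 and Σzᵢ/Kᵢ = 1.255 > 1, so g(0) = 0.980 > 0 and g(1) = -0.255 < 0.
Newton iteration, ψ₂⁰ = 0.5:
  ψ₂ = 0.500: g = 0.1194, g' = -0.822 → ψ₂ = 0.645
  ψ₂ = 0.645: g = 0.0078, g' = -0.731 → ψ₂ = 0.656
Converged at ψ₂ = 0.656.
  n-pentane: x = 0.011, y = 0.086
  n-hexane: x = 0.160, y = 0.507
  n-octane: x = 0.829, y = 0.407

y_n-pentane (drum 2) = 0.086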